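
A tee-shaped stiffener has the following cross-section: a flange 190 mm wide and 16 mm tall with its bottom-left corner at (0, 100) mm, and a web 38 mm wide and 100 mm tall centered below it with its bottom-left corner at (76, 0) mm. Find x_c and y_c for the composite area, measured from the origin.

x_c = 95.00 mm, y_c = 75.78 mm

web: A = 38 × 100 = 3800.00, centroid at (95.00, 50.00).
flange: A = 190 × 16 = 3040.00, centroid at (95.00, 108.00).
ΣA = 6840.00 mm²
ΣAx_c = (3800.00)(95.00) + (3040.00)(95.00) = 649800.00 mm³
ΣAy_c = (3800.00)(50.00) + (3040.00)(108.00) = 518320.00 mm³
x_c = 649800.00 / 6840.00 = 95.00 mm
y_c = 518320.00 / 6840.00 = 75.78 mm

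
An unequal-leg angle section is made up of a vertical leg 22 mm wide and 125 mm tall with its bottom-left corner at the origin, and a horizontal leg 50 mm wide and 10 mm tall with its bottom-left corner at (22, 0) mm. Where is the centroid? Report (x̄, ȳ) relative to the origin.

vertical leg: A = 22 × 125 = 2750.00, centroid at (11.00, 62.50).
horizontal leg: A = 50 × 10 = 500.00, centroid at (47.00, 5.00).
ΣA = 3250.00 mm², ΣAx̄ = 53750.00 mm³, ΣAȳ = 174375.00 mm³.
x̄ = 53750.00/3250.00 = 16.54 mm; ȳ = 174375.00/3250.00 = 53.65 mm.

x̄ = 16.54 mm, ȳ = 53.65 mm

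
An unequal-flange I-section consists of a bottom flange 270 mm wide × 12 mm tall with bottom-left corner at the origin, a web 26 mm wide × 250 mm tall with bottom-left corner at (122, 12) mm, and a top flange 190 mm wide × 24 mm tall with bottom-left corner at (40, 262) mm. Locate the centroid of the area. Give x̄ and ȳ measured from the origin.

x̄ = 135.00 mm, ȳ = 151.01 mm

Part | A | x̄ᵢ | ȳᵢ | A·x̄ᵢ | A·ȳᵢ
bottom flange | 3240.00 | 135.00 | 6.00 | 437400.00 | 19440.00
web | 6500.00 | 135.00 | 137.00 | 877500.00 | 890500.00
top flange | 4560.00 | 135.00 | 274.00 | 615600.00 | 1249440.00
Σ | 14300.00 |  |  | 1930500.00 | 2159380.00
x̄ = 1930500.00 / 14300.00 = 135.00 mm
ȳ = 2159380.00 / 14300.00 = 151.01 mm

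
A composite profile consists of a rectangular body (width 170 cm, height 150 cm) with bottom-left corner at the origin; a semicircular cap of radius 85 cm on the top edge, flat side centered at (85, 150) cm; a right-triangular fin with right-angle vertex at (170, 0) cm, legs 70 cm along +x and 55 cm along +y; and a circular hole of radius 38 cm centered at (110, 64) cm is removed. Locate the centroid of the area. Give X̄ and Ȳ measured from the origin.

X̄ = 87.78 cm, Ȳ = 110.09 cm

Part | A | x̄ᵢ | ȳᵢ | A·x̄ᵢ | A·ȳᵢ
rectangular body | 25500.00 | 85.00 | 75.00 | 2167500.00 | 1912500.00
semicircular top | 11349.00 | 85.00 | 186.08 | 964665.29 | 2111767.19
triangular fin | 1925.00 | 193.33 | 18.33 | 372166.67 | 35291.67
hole | -4536.46 | 110.00 | 64.00 | -499010.58 | -290333.43
Σ | 34237.54 |  |  | 3005321.38 | 3769225.43
X̄ = 3005321.38 / 34237.54 = 87.78 cm
Ȳ = 3769225.43 / 34237.54 = 110.09 cm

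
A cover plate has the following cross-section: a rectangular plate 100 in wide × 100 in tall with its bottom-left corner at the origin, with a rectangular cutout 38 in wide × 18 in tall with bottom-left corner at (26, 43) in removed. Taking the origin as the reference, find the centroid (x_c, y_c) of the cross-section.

plate: A = 100 × 100 = 10000.00, centroid at (50.00, 50.00).
hole: A = −(38 × 18) = -684.00, centroid at (45.00, 52.00).
ΣA = 9316.00 in²
ΣAx_c = (10000.00)(50.00) + (-684.00)(45.00) = 469220.00 in³
ΣAy_c = (10000.00)(50.00) + (-684.00)(52.00) = 464432.00 in³
x_c = 469220.00 / 9316.00 = 50.37 in
y_c = 464432.00 / 9316.00 = 49.85 in

x_c = 50.37 in, y_c = 49.85 in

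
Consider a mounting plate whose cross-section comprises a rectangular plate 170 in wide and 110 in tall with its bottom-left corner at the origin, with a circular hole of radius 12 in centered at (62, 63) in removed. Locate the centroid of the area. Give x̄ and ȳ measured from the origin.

x̄ = 85.57 in, ȳ = 54.80 in

Part | A | x̄ᵢ | ȳᵢ | A·x̄ᵢ | A·ȳᵢ
plate | 18700.00 | 85.00 | 55.00 | 1589500.00 | 1028500.00
hole | -452.39 | 62.00 | 63.00 | -28048.14 | -28500.53
Σ | 18247.61 |  |  | 1561451.86 | 999999.47
x̄ = 1561451.86 / 18247.61 = 85.57 in
ȳ = 999999.47 / 18247.61 = 54.80 in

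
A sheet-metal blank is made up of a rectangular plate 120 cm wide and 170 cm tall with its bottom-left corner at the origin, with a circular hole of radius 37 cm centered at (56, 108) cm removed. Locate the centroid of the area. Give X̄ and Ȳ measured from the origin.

X̄ = 61.07 cm, Ȳ = 78.86 cm

Part | A | x̄ᵢ | ȳᵢ | A·x̄ᵢ | A·ȳᵢ
plate | 20400.00 | 60.00 | 85.00 | 1224000.00 | 1734000.00
hole | -4300.84 | 56.00 | 108.00 | -240847.06 | -464490.76
Σ | 16099.16 |  |  | 983152.94 | 1269509.24
X̄ = 983152.94 / 16099.16 = 61.07 cm
Ȳ = 1269509.24 / 16099.16 = 78.86 cm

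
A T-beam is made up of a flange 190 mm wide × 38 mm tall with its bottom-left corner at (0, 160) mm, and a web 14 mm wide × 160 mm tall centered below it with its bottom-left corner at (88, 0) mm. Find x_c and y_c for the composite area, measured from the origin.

x_c = 95.00 mm, y_c = 155.56 mm

web: A = 14 × 160 = 2240.00, centroid at (95.00, 80.00).
flange: A = 190 × 38 = 7220.00, centroid at (95.00, 179.00).
ΣA = 9460.00 mm², ΣAx_c = 898700.00 mm³, ΣAy_c = 1471580.00 mm³.
x_c = 898700.00/9460.00 = 95.00 mm; y_c = 1471580.00/9460.00 = 155.56 mm.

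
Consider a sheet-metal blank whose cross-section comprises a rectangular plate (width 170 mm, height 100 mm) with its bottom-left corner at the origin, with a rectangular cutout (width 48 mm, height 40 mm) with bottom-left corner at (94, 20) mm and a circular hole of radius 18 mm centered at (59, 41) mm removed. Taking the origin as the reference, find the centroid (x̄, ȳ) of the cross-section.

Part | A | x̄ᵢ | ȳᵢ | A·x̄ᵢ | A·ȳᵢ
plate | 17000.00 | 85.00 | 50.00 | 1445000.00 | 850000.00
hole 1 | -1920.00 | 118.00 | 40.00 | -226560.00 | -76800.00
hole 2 | -1017.88 | 59.00 | 41.00 | -60054.69 | -41732.92
Σ | 14062.12 |  |  | 1158385.31 | 731467.08
x̄ = 1158385.31 / 14062.12 = 82.38 mm
ȳ = 731467.08 / 14062.12 = 52.02 mm

x̄ = 82.38 mm, ȳ = 52.02 mm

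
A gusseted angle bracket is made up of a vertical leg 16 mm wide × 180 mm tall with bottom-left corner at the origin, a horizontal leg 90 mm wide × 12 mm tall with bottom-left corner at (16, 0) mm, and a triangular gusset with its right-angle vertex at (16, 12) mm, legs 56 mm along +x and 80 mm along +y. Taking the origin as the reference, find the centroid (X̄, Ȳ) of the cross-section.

X̄ = 26.87 mm, Ȳ = 56.82 mm

vertical leg: A = 16 × 180 = 2880.00, centroid at (8.00, 90.00).
horizontal leg: A = 90 × 12 = 1080.00, centroid at (61.00, 6.00).
gusset: A = ½·56·80 = 2240.00, centroid at (34.67, 38.67).
ΣA = 6200.00 mm², ΣAX̄ = 166573.33 mm³, ΣAȲ = 352293.33 mm³.
X̄ = 166573.33/6200.00 = 26.87 mm; Ȳ = 352293.33/6200.00 = 56.82 mm.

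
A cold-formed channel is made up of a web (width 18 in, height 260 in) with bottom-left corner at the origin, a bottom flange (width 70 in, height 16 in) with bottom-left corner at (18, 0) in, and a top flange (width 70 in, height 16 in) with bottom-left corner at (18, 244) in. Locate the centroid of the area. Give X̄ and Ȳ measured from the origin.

X̄ = 23.24 in, Ȳ = 130.00 in

web: A = 18 × 260 = 4680.00, centroid at (9.00, 130.00).
bottom flange: A = 70 × 16 = 1120.00, centroid at (53.00, 8.00).
top flange: A = 70 × 16 = 1120.00, centroid at (53.00, 252.00).
ΣA = 6920.00 in², ΣAX̄ = 160840.00 in³, ΣAȲ = 899600.00 in³.
X̄ = 160840.00/6920.00 = 23.24 in; Ȳ = 899600.00/6920.00 = 130.00 in.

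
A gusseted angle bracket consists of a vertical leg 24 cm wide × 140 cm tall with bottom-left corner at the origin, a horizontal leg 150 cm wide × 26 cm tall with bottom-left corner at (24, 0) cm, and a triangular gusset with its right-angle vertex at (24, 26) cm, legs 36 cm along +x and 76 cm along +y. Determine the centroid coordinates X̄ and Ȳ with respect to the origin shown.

X̄ = 55.13 cm, Ȳ = 41.28 cm

vertical leg: A = 24 × 140 = 3360.00, centroid at (12.00, 70.00).
horizontal leg: A = 150 × 26 = 3900.00, centroid at (99.00, 13.00).
gusset: A = ½·36·76 = 1368.00, centroid at (36.00, 51.33).
ΣA = 8628.00 cm²
ΣAX̄ = (3360.00)(12.00) + (3900.00)(99.00) + (1368.00)(36.00) = 475668.00 cm³
ΣAȲ = (3360.00)(70.00) + (3900.00)(13.00) + (1368.00)(51.33) = 356124.00 cm³
X̄ = 475668.00 / 8628.00 = 55.13 cm
Ȳ = 356124.00 / 8628.00 = 41.28 cm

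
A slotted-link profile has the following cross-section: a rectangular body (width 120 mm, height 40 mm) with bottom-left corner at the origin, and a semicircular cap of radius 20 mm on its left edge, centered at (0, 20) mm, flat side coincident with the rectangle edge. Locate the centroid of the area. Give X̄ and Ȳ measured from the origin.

X̄ = 52.07 mm, Ȳ = 20.00 mm

Part | A | x̄ᵢ | ȳᵢ | A·x̄ᵢ | A·ȳᵢ
rectangular body | 4800.00 | 60.00 | 20.00 | 288000.00 | 96000.00
semicircular end | 628.32 | -8.49 | 20.00 | -5333.33 | 12566.37
Σ | 5428.32 |  |  | 282666.67 | 108566.37
X̄ = 282666.67 / 5428.32 = 52.07 mm
Ȳ = 108566.37 / 5428.32 = 20.00 mm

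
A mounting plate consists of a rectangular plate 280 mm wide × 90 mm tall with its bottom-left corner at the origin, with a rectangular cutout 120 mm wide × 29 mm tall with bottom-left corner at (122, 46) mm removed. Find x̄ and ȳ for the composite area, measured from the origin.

plate: A = 280 × 90 = 25200.00, centroid at (140.00, 45.00).
hole: A = −(120 × 29) = -3480.00, centroid at (182.00, 60.50).
ΣA = 21720.00 mm², ΣAx̄ = 2894640.00 mm³, ΣAȳ = 923460.00 mm³.
x̄ = 2894640.00/21720.00 = 133.27 mm; ȳ = 923460.00/21720.00 = 42.52 mm.

x̄ = 133.27 mm, ȳ = 42.52 mm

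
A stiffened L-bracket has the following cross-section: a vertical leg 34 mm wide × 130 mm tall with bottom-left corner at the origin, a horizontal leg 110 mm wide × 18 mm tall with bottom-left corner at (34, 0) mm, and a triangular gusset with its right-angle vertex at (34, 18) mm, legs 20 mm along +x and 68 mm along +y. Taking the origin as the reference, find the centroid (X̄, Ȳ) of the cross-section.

X̄ = 39.41 mm, Ȳ = 47.00 mm

Part | A | x̄ᵢ | ȳᵢ | A·x̄ᵢ | A·ȳᵢ
vertical leg | 4420.00 | 17.00 | 65.00 | 75140.00 | 287300.00
horizontal leg | 1980.00 | 89.00 | 9.00 | 176220.00 | 17820.00
gusset | 680.00 | 40.67 | 40.67 | 27653.33 | 27653.33
Σ | 7080.00 |  |  | 279013.33 | 332773.33
X̄ = 279013.33 / 7080.00 = 39.41 mm
Ȳ = 332773.33 / 7080.00 = 47.00 mm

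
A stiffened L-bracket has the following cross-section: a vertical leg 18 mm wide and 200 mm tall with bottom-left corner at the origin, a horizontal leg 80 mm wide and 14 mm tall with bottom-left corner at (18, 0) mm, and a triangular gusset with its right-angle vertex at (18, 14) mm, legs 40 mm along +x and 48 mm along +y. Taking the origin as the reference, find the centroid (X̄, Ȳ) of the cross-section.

X̄ = 22.44 mm, Ȳ = 69.83 mm

vertical leg: A = 18 × 200 = 3600.00, centroid at (9.00, 100.00).
horizontal leg: A = 80 × 14 = 1120.00, centroid at (58.00, 7.00).
gusset: A = ½·40·48 = 960.00, centroid at (31.33, 30.00).
ΣA = 5680.00 mm²
ΣAX̄ = (3600.00)(9.00) + (1120.00)(58.00) + (960.00)(31.33) = 127440.00 mm³
ΣAȲ = (3600.00)(100.00) + (1120.00)(7.00) + (960.00)(30.00) = 396640.00 mm³
X̄ = 127440.00 / 5680.00 = 22.44 mm
Ȳ = 396640.00 / 5680.00 = 69.83 mm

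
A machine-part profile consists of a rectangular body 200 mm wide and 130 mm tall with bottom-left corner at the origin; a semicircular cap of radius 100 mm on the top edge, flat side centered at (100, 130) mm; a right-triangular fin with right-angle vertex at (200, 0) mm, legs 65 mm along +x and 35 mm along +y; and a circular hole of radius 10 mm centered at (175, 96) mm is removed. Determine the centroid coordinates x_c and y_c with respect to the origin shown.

Part | A | x̄ᵢ | ȳᵢ | A·x̄ᵢ | A·ȳᵢ
rectangular body | 26000.00 | 100.00 | 65.00 | 2600000.00 | 1690000.00
semicircular top | 15707.96 | 100.00 | 172.44 | 1570796.33 | 2708701.89
triangular fin | 1137.50 | 221.67 | 11.67 | 252145.83 | 13270.83
hole | -314.16 | 175.00 | 96.00 | -54977.87 | -30159.29
Σ | 42531.30 |  |  | 4367964.29 | 4381813.44
x_c = 4367964.29 / 42531.30 = 102.70 mm
y_c = 4381813.44 / 42531.30 = 103.03 mm

x_c = 102.70 mm, y_c = 103.03 mm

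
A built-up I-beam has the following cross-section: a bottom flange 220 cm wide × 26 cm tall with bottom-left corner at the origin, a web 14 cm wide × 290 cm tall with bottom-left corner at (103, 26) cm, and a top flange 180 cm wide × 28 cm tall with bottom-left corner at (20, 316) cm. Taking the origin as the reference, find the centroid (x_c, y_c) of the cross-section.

bottom flange: A = 220 × 26 = 5720.00, centroid at (110.00, 13.00).
web: A = 14 × 290 = 4060.00, centroid at (110.00, 171.00).
top flange: A = 180 × 28 = 5040.00, centroid at (110.00, 330.00).
ΣA = 14820.00 cm²
ΣAx_c = (5720.00)(110.00) + (4060.00)(110.00) + (5040.00)(110.00) = 1630200.00 cm³
ΣAy_c = (5720.00)(13.00) + (4060.00)(171.00) + (5040.00)(330.00) = 2431820.00 cm³
x_c = 1630200.00 / 14820.00 = 110.00 cm
y_c = 2431820.00 / 14820.00 = 164.09 cm

x_c = 110.00 cm, y_c = 164.09 cm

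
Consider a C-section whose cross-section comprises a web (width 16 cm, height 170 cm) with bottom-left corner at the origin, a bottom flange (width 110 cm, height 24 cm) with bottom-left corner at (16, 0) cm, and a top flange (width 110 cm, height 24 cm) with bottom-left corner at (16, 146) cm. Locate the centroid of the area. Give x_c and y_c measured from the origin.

x_c = 49.58 cm, y_c = 85.00 cm

Part | A | x̄ᵢ | ȳᵢ | A·x̄ᵢ | A·ȳᵢ
web | 2720.00 | 8.00 | 85.00 | 21760.00 | 231200.00
bottom flange | 2640.00 | 71.00 | 12.00 | 187440.00 | 31680.00
top flange | 2640.00 | 71.00 | 158.00 | 187440.00 | 417120.00
Σ | 8000.00 |  |  | 396640.00 | 680000.00
x_c = 396640.00 / 8000.00 = 49.58 cm
y_c = 680000.00 / 8000.00 = 85.00 cm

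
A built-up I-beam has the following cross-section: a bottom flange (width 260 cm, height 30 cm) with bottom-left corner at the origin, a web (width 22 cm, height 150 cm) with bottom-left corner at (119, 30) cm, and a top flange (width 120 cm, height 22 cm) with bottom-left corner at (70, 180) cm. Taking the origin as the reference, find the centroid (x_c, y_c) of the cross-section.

x_c = 130.00 cm, y_c = 70.43 cm

Part | A | x̄ᵢ | ȳᵢ | A·x̄ᵢ | A·ȳᵢ
bottom flange | 7800.00 | 130.00 | 15.00 | 1014000.00 | 117000.00
web | 3300.00 | 130.00 | 105.00 | 429000.00 | 346500.00
top flange | 2640.00 | 130.00 | 191.00 | 343200.00 | 504240.00
Σ | 13740.00 |  |  | 1786200.00 | 967740.00
x_c = 1786200.00 / 13740.00 = 130.00 cm
y_c = 967740.00 / 13740.00 = 70.43 cm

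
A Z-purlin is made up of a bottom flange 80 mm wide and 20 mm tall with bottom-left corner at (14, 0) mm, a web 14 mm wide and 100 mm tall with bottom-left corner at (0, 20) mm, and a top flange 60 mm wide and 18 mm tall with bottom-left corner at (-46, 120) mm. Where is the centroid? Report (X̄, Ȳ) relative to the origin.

bottom flange: A = 80 × 20 = 1600.00, centroid at (54.00, 10.00).
web: A = 14 × 100 = 1400.00, centroid at (7.00, 70.00).
top flange: A = 60 × 18 = 1080.00, centroid at (-16.00, 129.00).
ΣA = 4080.00 mm², ΣAX̄ = 78920.00 mm³, ΣAȲ = 253320.00 mm³.
X̄ = 78920.00/4080.00 = 19.34 mm; Ȳ = 253320.00/4080.00 = 62.09 mm.

X̄ = 19.34 mm, Ȳ = 62.09 mm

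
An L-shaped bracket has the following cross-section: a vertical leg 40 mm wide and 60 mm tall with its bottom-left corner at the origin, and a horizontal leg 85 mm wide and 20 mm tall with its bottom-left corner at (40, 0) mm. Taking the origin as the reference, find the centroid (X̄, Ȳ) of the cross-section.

vertical leg: A = 40 × 60 = 2400.00, centroid at (20.00, 30.00).
horizontal leg: A = 85 × 20 = 1700.00, centroid at (82.50, 10.00).
ΣA = 4100.00 mm², ΣAX̄ = 188250.00 mm³, ΣAȲ = 89000.00 mm³.
X̄ = 188250.00/4100.00 = 45.91 mm; Ȳ = 89000.00/4100.00 = 21.71 mm.

X̄ = 45.91 mm, Ȳ = 21.71 mm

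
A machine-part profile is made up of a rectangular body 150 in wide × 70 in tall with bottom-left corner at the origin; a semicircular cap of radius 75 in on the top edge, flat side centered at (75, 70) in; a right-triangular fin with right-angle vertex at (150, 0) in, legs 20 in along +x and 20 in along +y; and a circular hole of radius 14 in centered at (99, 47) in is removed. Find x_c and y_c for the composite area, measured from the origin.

rectangular body: A = 150 × 70 = 10500.00, centroid at (75.00, 35.00).
semicircular top: A = ½π·75² = 8835.73, centroid at (75.00, 101.83).
triangular fin: A = ½·20·20 = 200.00, centroid at (156.67, 6.67).
hole: A = −π·14² = -615.75, centroid at (99.00, 47.00).
ΣA = 18919.98 in², ΣAx_c = 1420553.57 in³, ΣAy_c = 1239644.04 in³.
x_c = 1420553.57/18919.98 = 75.08 in; y_c = 1239644.04/18919.98 = 65.52 in.

x_c = 75.08 in, y_c = 65.52 in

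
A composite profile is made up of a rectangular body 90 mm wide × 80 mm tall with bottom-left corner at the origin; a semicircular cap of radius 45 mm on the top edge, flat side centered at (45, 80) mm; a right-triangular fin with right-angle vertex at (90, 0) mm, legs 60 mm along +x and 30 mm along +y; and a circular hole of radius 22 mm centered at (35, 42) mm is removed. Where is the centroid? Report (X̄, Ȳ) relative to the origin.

X̄ = 52.55 mm, Ȳ = 56.18 mm

rectangular body: A = 90 × 80 = 7200.00, centroid at (45.00, 40.00).
semicircular top: A = ½π·45² = 3180.86, centroid at (45.00, 99.10).
triangular fin: A = ½·60·30 = 900.00, centroid at (110.00, 10.00).
hole: A = −π·22² = -1520.53, centroid at (35.00, 42.00).
ΣA = 9760.33 mm²
ΣAX̄ = (7200.00)(45.00) + (3180.86)(45.00) + (900.00)(110.00) + (-1520.53)(35.00) = 512920.24 mm³
ΣAȲ = (7200.00)(40.00) + (3180.86)(99.10) + (900.00)(10.00) + (-1520.53)(42.00) = 548356.71 mm³
X̄ = 512920.24 / 9760.33 = 52.55 mm
Ȳ = 548356.71 / 9760.33 = 56.18 mm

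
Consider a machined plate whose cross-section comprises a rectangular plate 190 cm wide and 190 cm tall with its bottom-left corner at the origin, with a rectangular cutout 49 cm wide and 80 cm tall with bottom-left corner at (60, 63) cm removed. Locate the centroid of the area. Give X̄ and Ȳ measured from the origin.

X̄ = 96.28 cm, Ȳ = 94.03 cm

Part | A | x̄ᵢ | ȳᵢ | A·x̄ᵢ | A·ȳᵢ
plate | 36100.00 | 95.00 | 95.00 | 3429500.00 | 3429500.00
hole | -3920.00 | 84.50 | 103.00 | -331240.00 | -403760.00
Σ | 32180.00 |  |  | 3098260.00 | 3025740.00
X̄ = 3098260.00 / 32180.00 = 96.28 cm
Ȳ = 3025740.00 / 32180.00 = 94.03 cm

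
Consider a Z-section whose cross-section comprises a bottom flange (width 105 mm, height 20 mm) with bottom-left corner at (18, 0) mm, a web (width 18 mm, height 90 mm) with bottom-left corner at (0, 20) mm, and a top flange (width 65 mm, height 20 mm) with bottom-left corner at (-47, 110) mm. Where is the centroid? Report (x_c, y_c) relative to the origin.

Part | A | x̄ᵢ | ȳᵢ | A·x̄ᵢ | A·ȳᵢ
bottom flange | 2100.00 | 70.50 | 10.00 | 148050.00 | 21000.00
web | 1620.00 | 9.00 | 65.00 | 14580.00 | 105300.00
top flange | 1300.00 | -14.50 | 120.00 | -18850.00 | 156000.00
Σ | 5020.00 |  |  | 143780.00 | 282300.00
x_c = 143780.00 / 5020.00 = 28.64 mm
y_c = 282300.00 / 5020.00 = 56.24 mm

x_c = 28.64 mm, y_c = 56.24 mm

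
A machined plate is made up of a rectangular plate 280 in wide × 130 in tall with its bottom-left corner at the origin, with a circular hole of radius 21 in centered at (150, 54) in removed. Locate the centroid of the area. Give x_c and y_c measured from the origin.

plate: A = 280 × 130 = 36400.00, centroid at (140.00, 65.00).
hole: A = −π·21² = -1385.44, centroid at (150.00, 54.00).
ΣA = 35014.56 in²
ΣAx_c = (36400.00)(140.00) + (-1385.44)(150.00) = 4888183.65 in³
ΣAy_c = (36400.00)(65.00) + (-1385.44)(54.00) = 2291186.11 in³
x_c = 4888183.65 / 35014.56 = 139.60 in
y_c = 2291186.11 / 35014.56 = 65.44 in

x_c = 139.60 in, y_c = 65.44 in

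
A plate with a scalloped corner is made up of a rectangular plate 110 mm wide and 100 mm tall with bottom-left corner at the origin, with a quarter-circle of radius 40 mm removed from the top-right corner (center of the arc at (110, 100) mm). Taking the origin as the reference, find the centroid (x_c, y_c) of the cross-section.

Part | A | x̄ᵢ | ȳᵢ | A·x̄ᵢ | A·ȳᵢ
plate | 11000.00 | 55.00 | 50.00 | 605000.00 | 550000.00
removed quarter-circle | -1256.64 | 93.02 | 83.02 | -116896.74 | -104330.37
Σ | 9743.36 |  |  | 488103.26 | 445669.63
x_c = 488103.26 / 9743.36 = 50.10 mm
y_c = 445669.63 / 9743.36 = 45.74 mm

x_c = 50.10 mm, y_c = 45.74 mm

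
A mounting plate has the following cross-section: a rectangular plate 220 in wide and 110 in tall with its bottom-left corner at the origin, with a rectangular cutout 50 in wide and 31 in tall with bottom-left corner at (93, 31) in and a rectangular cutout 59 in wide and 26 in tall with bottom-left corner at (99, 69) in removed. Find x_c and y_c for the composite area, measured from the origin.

x_c = 108.07 in, y_c = 53.66 in

plate: A = 220 × 110 = 24200.00, centroid at (110.00, 55.00).
hole 1: A = −(50 × 31) = -1550.00, centroid at (118.00, 46.50).
hole 2: A = −(59 × 26) = -1534.00, centroid at (128.50, 82.00).
ΣA = 21116.00 in²
ΣAx_c = (24200.00)(110.00) + (-1550.00)(118.00) + (-1534.00)(128.50) = 2281981.00 in³
ΣAy_c = (24200.00)(55.00) + (-1550.00)(46.50) + (-1534.00)(82.00) = 1133137.00 in³
x_c = 2281981.00 / 21116.00 = 108.07 in
y_c = 1133137.00 / 21116.00 = 53.66 in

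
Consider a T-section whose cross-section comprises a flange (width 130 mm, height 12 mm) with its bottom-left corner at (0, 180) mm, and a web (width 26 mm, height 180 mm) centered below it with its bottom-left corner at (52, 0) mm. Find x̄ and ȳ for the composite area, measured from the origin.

Part | A | x̄ᵢ | ȳᵢ | A·x̄ᵢ | A·ȳᵢ
web | 4680.00 | 65.00 | 90.00 | 304200.00 | 421200.00
flange | 1560.00 | 65.00 | 186.00 | 101400.00 | 290160.00
Σ | 6240.00 |  |  | 405600.00 | 711360.00
x̄ = 405600.00 / 6240.00 = 65.00 mm
ȳ = 711360.00 / 6240.00 = 114.00 mm

x̄ = 65.00 mm, ȳ = 114.00 mm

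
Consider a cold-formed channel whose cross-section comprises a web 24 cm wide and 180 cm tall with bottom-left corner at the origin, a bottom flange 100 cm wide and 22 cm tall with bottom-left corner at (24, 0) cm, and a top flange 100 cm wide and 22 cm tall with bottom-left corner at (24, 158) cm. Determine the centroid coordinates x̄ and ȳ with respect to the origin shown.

web: A = 24 × 180 = 4320.00, centroid at (12.00, 90.00).
bottom flange: A = 100 × 22 = 2200.00, centroid at (74.00, 11.00).
top flange: A = 100 × 22 = 2200.00, centroid at (74.00, 169.00).
ΣA = 8720.00 cm²
ΣAx̄ = (4320.00)(12.00) + (2200.00)(74.00) + (2200.00)(74.00) = 377440.00 cm³
ΣAȳ = (4320.00)(90.00) + (2200.00)(11.00) + (2200.00)(169.00) = 784800.00 cm³
x̄ = 377440.00 / 8720.00 = 43.28 cm
ȳ = 784800.00 / 8720.00 = 90.00 cm

x̄ = 43.28 cm, ȳ = 90.00 cm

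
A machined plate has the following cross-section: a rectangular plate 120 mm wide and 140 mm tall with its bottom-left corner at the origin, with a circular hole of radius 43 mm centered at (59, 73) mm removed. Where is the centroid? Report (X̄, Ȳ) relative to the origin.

plate: A = 120 × 140 = 16800.00, centroid at (60.00, 70.00).
hole: A = −π·43² = -5808.80, centroid at (59.00, 73.00).
ΣA = 10991.20 mm², ΣAX̄ = 665280.52 mm³, ΣAȲ = 751957.25 mm³.
X̄ = 665280.52/10991.20 = 60.53 mm; Ȳ = 751957.25/10991.20 = 68.41 mm.

X̄ = 60.53 mm, Ȳ = 68.41 mm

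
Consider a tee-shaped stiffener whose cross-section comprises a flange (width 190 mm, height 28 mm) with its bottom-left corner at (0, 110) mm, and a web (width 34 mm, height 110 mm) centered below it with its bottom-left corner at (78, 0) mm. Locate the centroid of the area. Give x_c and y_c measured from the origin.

x_c = 95.00 mm, y_c = 95.52 mm

web: A = 34 × 110 = 3740.00, centroid at (95.00, 55.00).
flange: A = 190 × 28 = 5320.00, centroid at (95.00, 124.00).
ΣA = 9060.00 mm²
ΣAx_c = (3740.00)(95.00) + (5320.00)(95.00) = 860700.00 mm³
ΣAy_c = (3740.00)(55.00) + (5320.00)(124.00) = 865380.00 mm³
x_c = 860700.00 / 9060.00 = 95.00 mm
y_c = 865380.00 / 9060.00 = 95.52 mm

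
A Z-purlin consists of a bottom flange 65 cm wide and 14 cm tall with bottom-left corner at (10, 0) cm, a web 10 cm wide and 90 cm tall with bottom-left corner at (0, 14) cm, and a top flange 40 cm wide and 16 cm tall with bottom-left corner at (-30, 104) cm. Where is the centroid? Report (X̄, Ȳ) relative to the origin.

bottom flange: A = 65 × 14 = 910.00, centroid at (42.50, 7.00).
web: A = 10 × 90 = 900.00, centroid at (5.00, 59.00).
top flange: A = 40 × 16 = 640.00, centroid at (-10.00, 112.00).
ΣA = 2450.00 cm², ΣAX̄ = 36775.00 cm³, ΣAȲ = 131150.00 cm³.
X̄ = 36775.00/2450.00 = 15.01 cm; Ȳ = 131150.00/2450.00 = 53.53 cm.

X̄ = 15.01 cm, Ȳ = 53.53 cm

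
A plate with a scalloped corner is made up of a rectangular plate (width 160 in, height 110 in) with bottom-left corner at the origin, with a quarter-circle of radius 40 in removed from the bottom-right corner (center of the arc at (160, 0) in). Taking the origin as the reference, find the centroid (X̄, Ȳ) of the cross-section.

Part | A | x̄ᵢ | ȳᵢ | A·x̄ᵢ | A·ȳᵢ
plate | 17600.00 | 80.00 | 55.00 | 1408000.00 | 968000.00
removed quarter-circle | -1256.64 | 143.02 | 16.98 | -179728.60 | -21333.33
Σ | 16343.36 |  |  | 1228271.40 | 946666.67
X̄ = 1228271.40 / 16343.36 = 75.15 in
Ȳ = 946666.67 / 16343.36 = 57.92 in

X̄ = 75.15 in, Ȳ = 57.92 in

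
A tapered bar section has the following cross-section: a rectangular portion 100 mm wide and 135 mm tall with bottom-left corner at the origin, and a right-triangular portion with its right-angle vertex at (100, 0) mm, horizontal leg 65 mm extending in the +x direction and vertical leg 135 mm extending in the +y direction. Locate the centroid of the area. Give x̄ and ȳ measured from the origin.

x̄ = 67.58 mm, ȳ = 61.98 mm

rectangular portion: A = 100 × 135 = 13500.00, centroid at (50.00, 67.50).
triangular portion: A = ½·65·135 = 4387.50, centroid at (121.67, 45.00).
ΣA = 17887.50 mm², ΣAx̄ = 1208812.50 mm³, ΣAȳ = 1108687.50 mm³.
x̄ = 1208812.50/17887.50 = 67.58 mm; ȳ = 1108687.50/17887.50 = 61.98 mm.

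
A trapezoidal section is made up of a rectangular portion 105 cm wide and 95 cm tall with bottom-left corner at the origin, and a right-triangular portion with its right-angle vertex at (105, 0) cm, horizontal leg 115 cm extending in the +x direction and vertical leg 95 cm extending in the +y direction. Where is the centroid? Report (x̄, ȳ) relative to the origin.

x̄ = 84.64 cm, ȳ = 41.90 cm

Part | A | x̄ᵢ | ȳᵢ | A·x̄ᵢ | A·ȳᵢ
rectangular portion | 9975.00 | 52.50 | 47.50 | 523687.50 | 473812.50
triangular portion | 5462.50 | 143.33 | 31.67 | 782958.33 | 172979.17
Σ | 15437.50 |  |  | 1306645.83 | 646791.67
x̄ = 1306645.83 / 15437.50 = 84.64 cm
ȳ = 646791.67 / 15437.50 = 41.90 cm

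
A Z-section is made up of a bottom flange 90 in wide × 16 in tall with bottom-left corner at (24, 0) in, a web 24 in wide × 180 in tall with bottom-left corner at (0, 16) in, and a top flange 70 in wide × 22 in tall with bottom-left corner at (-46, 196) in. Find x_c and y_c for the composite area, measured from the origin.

bottom flange: A = 90 × 16 = 1440.00, centroid at (69.00, 8.00).
web: A = 24 × 180 = 4320.00, centroid at (12.00, 106.00).
top flange: A = 70 × 22 = 1540.00, centroid at (-11.00, 207.00).
ΣA = 7300.00 in², ΣAx_c = 134260.00 in³, ΣAy_c = 788220.00 in³.
x_c = 134260.00/7300.00 = 18.39 in; y_c = 788220.00/7300.00 = 107.98 in.

x_c = 18.39 in, y_c = 107.98 in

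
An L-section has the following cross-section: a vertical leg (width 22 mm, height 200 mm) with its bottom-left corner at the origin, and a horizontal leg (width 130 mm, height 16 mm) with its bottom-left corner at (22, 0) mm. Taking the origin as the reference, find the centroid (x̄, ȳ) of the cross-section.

vertical leg: A = 22 × 200 = 4400.00, centroid at (11.00, 100.00).
horizontal leg: A = 130 × 16 = 2080.00, centroid at (87.00, 8.00).
ΣA = 6480.00 mm²
ΣAx̄ = (4400.00)(11.00) + (2080.00)(87.00) = 229360.00 mm³
ΣAȳ = (4400.00)(100.00) + (2080.00)(8.00) = 456640.00 mm³
x̄ = 229360.00 / 6480.00 = 35.40 mm
ȳ = 456640.00 / 6480.00 = 70.47 mm

x̄ = 35.40 mm, ȳ = 70.47 mm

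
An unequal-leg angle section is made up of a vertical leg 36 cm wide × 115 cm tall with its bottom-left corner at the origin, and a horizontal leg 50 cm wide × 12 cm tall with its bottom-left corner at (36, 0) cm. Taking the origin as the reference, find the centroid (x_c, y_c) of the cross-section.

vertical leg: A = 36 × 115 = 4140.00, centroid at (18.00, 57.50).
horizontal leg: A = 50 × 12 = 600.00, centroid at (61.00, 6.00).
ΣA = 4740.00 cm², ΣAx_c = 111120.00 cm³, ΣAy_c = 241650.00 cm³.
x_c = 111120.00/4740.00 = 23.44 cm; y_c = 241650.00/4740.00 = 50.98 cm.

x_c = 23.44 cm, y_c = 50.98 cm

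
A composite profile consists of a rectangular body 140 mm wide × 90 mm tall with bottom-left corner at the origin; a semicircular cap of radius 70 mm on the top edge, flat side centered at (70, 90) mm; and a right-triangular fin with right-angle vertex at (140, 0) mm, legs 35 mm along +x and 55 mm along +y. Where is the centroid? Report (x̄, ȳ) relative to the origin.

x̄ = 73.70 mm, ȳ = 70.84 mm

Part | A | x̄ᵢ | ȳᵢ | A·x̄ᵢ | A·ȳᵢ
rectangular body | 12600.00 | 70.00 | 45.00 | 882000.00 | 567000.00
semicircular top | 7696.90 | 70.00 | 119.71 | 538783.14 | 921387.85
triangular fin | 962.50 | 151.67 | 18.33 | 145979.17 | 17645.83
Σ | 21259.40 |  |  | 1566762.31 | 1506033.68
x̄ = 1566762.31 / 21259.40 = 73.70 mm
ȳ = 1506033.68 / 21259.40 = 70.84 mm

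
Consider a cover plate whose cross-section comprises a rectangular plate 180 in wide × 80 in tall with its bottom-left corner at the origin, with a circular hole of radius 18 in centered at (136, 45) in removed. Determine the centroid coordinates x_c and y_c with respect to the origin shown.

x_c = 86.50 in, y_c = 39.62 in

plate: A = 180 × 80 = 14400.00, centroid at (90.00, 40.00).
hole: A = −π·18² = -1017.88, centroid at (136.00, 45.00).
ΣA = 13382.12 in², ΣAx_c = 1157568.86 in³, ΣAy_c = 530195.58 in³.
x_c = 1157568.86/13382.12 = 86.50 in; y_c = 530195.58/13382.12 = 39.62 in.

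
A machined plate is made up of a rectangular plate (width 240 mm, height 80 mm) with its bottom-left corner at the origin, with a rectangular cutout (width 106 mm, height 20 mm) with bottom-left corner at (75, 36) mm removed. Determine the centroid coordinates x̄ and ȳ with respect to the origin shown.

x̄ = 119.01 mm, ȳ = 39.26 mm

plate: A = 240 × 80 = 19200.00, centroid at (120.00, 40.00).
hole: A = −(106 × 20) = -2120.00, centroid at (128.00, 46.00).
ΣA = 17080.00 mm²
ΣAx̄ = (19200.00)(120.00) + (-2120.00)(128.00) = 2032640.00 mm³
ΣAȳ = (19200.00)(40.00) + (-2120.00)(46.00) = 670480.00 mm³
x̄ = 2032640.00 / 17080.00 = 119.01 mm
ȳ = 670480.00 / 17080.00 = 39.26 mm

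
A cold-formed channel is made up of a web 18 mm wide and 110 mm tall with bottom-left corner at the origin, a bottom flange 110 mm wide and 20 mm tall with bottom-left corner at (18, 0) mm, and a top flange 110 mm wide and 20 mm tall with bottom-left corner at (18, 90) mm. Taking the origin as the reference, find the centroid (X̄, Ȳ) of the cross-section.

Part | A | x̄ᵢ | ȳᵢ | A·x̄ᵢ | A·ȳᵢ
web | 1980.00 | 9.00 | 55.00 | 17820.00 | 108900.00
bottom flange | 2200.00 | 73.00 | 10.00 | 160600.00 | 22000.00
top flange | 2200.00 | 73.00 | 100.00 | 160600.00 | 220000.00
Σ | 6380.00 |  |  | 339020.00 | 350900.00
X̄ = 339020.00 / 6380.00 = 53.14 mm
Ȳ = 350900.00 / 6380.00 = 55.00 mm

X̄ = 53.14 mm, Ȳ = 55.00 mm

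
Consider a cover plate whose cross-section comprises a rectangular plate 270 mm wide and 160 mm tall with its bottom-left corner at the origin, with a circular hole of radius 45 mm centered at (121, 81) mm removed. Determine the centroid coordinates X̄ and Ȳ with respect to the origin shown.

X̄ = 137.42 mm, Ȳ = 79.83 mm

plate: A = 270 × 160 = 43200.00, centroid at (135.00, 80.00).
hole: A = −π·45² = -6361.73, centroid at (121.00, 81.00).
ΣA = 36838.27 mm²
ΣAX̄ = (43200.00)(135.00) + (-6361.73)(121.00) = 5062231.26 mm³
ΣAȲ = (43200.00)(80.00) + (-6361.73)(81.00) = 2940700.26 mm³
X̄ = 5062231.26 / 36838.27 = 137.42 mm
Ȳ = 2940700.26 / 36838.27 = 79.83 mm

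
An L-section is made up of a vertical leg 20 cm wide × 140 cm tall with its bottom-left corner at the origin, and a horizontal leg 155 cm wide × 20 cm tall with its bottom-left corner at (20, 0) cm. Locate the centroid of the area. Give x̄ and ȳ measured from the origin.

vertical leg: A = 20 × 140 = 2800.00, centroid at (10.00, 70.00).
horizontal leg: A = 155 × 20 = 3100.00, centroid at (97.50, 10.00).
ΣA = 5900.00 cm²
ΣAx̄ = (2800.00)(10.00) + (3100.00)(97.50) = 330250.00 cm³
ΣAȳ = (2800.00)(70.00) + (3100.00)(10.00) = 227000.00 cm³
x̄ = 330250.00 / 5900.00 = 55.97 cm
ȳ = 227000.00 / 5900.00 = 38.47 cm

x̄ = 55.97 cm, ȳ = 38.47 cm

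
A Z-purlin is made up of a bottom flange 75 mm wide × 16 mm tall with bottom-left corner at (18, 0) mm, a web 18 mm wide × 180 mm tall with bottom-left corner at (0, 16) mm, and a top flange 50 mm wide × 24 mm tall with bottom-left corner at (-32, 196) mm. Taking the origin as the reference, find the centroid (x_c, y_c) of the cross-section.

x_c = 15.49 mm, y_c = 106.85 mm

Part | A | x̄ᵢ | ȳᵢ | A·x̄ᵢ | A·ȳᵢ
bottom flange | 1200.00 | 55.50 | 8.00 | 66600.00 | 9600.00
web | 3240.00 | 9.00 | 106.00 | 29160.00 | 343440.00
top flange | 1200.00 | -7.00 | 208.00 | -8400.00 | 249600.00
Σ | 5640.00 |  |  | 87360.00 | 602640.00
x_c = 87360.00 / 5640.00 = 15.49 mm
y_c = 602640.00 / 5640.00 = 106.85 mm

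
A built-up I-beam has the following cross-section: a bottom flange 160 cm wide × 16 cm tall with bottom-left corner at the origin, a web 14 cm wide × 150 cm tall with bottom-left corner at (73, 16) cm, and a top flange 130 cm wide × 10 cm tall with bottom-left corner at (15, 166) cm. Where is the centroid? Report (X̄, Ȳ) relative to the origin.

bottom flange: A = 160 × 16 = 2560.00, centroid at (80.00, 8.00).
web: A = 14 × 150 = 2100.00, centroid at (80.00, 91.00).
top flange: A = 130 × 10 = 1300.00, centroid at (80.00, 171.00).
ΣA = 5960.00 cm²
ΣAX̄ = (2560.00)(80.00) + (2100.00)(80.00) + (1300.00)(80.00) = 476800.00 cm³
ΣAȲ = (2560.00)(8.00) + (2100.00)(91.00) + (1300.00)(171.00) = 433880.00 cm³
X̄ = 476800.00 / 5960.00 = 80.00 cm
Ȳ = 433880.00 / 5960.00 = 72.80 cm

X̄ = 80.00 cm, Ȳ = 72.80 cm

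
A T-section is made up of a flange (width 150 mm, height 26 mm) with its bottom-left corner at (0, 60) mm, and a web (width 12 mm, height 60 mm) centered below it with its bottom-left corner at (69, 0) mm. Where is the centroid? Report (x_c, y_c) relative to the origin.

x_c = 75.00 mm, y_c = 66.30 mm

web: A = 12 × 60 = 720.00, centroid at (75.00, 30.00).
flange: A = 150 × 26 = 3900.00, centroid at (75.00, 73.00).
ΣA = 4620.00 mm², ΣAx_c = 346500.00 mm³, ΣAy_c = 306300.00 mm³.
x_c = 346500.00/4620.00 = 75.00 mm; y_c = 306300.00/4620.00 = 66.30 mm.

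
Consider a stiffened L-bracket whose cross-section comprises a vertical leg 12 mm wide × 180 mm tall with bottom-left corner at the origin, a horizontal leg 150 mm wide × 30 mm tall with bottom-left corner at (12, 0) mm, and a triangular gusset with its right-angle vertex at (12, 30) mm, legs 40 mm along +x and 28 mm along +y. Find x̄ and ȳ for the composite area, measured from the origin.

Part | A | x̄ᵢ | ȳᵢ | A·x̄ᵢ | A·ȳᵢ
vertical leg | 2160.00 | 6.00 | 90.00 | 12960.00 | 194400.00
horizontal leg | 4500.00 | 87.00 | 15.00 | 391500.00 | 67500.00
gusset | 560.00 | 25.33 | 39.33 | 14186.67 | 22026.67
Σ | 7220.00 |  |  | 418646.67 | 283926.67
x̄ = 418646.67 / 7220.00 = 57.98 mm
ȳ = 283926.67 / 7220.00 = 39.33 mm

x̄ = 57.98 mm, ȳ = 39.33 mm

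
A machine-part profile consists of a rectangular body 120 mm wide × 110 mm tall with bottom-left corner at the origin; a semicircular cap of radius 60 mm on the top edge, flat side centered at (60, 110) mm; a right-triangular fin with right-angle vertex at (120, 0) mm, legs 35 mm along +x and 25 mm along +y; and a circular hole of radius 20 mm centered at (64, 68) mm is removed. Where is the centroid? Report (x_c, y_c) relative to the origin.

x_c = 61.46 mm, y_c = 78.19 mm

rectangular body: A = 120 × 110 = 13200.00, centroid at (60.00, 55.00).
semicircular top: A = ½π·60² = 5654.87, centroid at (60.00, 135.46).
triangular fin: A = ½·35·25 = 437.50, centroid at (131.67, 8.33).
hole: A = −π·20² = -1256.64, centroid at (64.00, 68.00).
ΣA = 18035.73 mm²
ΣAx_c = (13200.00)(60.00) + (5654.87)(60.00) + (437.50)(131.67) + (-1256.64)(64.00) = 1108471.40 mm³
ΣAy_c = (13200.00)(55.00) + (5654.87)(135.46) + (437.50)(8.33) + (-1256.64)(68.00) = 1410229.86 mm³
x_c = 1108471.40 / 18035.73 = 61.46 mm
y_c = 1410229.86 / 18035.73 = 78.19 mm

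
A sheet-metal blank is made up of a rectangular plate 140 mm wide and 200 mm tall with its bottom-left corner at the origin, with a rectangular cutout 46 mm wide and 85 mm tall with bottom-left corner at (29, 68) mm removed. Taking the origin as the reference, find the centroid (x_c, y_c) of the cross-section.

x_c = 72.92 mm, y_c = 98.30 mm

plate: A = 140 × 200 = 28000.00, centroid at (70.00, 100.00).
hole: A = −(46 × 85) = -3910.00, centroid at (52.00, 110.50).
ΣA = 24090.00 mm², ΣAx_c = 1756680.00 mm³, ΣAy_c = 2367945.00 mm³.
x_c = 1756680.00/24090.00 = 72.92 mm; y_c = 2367945.00/24090.00 = 98.30 mm.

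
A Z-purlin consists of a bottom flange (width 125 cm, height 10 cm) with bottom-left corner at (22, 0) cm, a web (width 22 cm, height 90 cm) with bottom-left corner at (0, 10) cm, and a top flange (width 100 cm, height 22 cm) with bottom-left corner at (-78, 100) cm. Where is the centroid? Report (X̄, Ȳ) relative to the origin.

X̄ = 12.12 cm, Ȳ = 66.18 cm

bottom flange: A = 125 × 10 = 1250.00, centroid at (84.50, 5.00).
web: A = 22 × 90 = 1980.00, centroid at (11.00, 55.00).
top flange: A = 100 × 22 = 2200.00, centroid at (-28.00, 111.00).
ΣA = 5430.00 cm²
ΣAX̄ = (1250.00)(84.50) + (1980.00)(11.00) + (2200.00)(-28.00) = 65805.00 cm³
ΣAȲ = (1250.00)(5.00) + (1980.00)(55.00) + (2200.00)(111.00) = 359350.00 cm³
X̄ = 65805.00 / 5430.00 = 12.12 cm
Ȳ = 359350.00 / 5430.00 = 66.18 cm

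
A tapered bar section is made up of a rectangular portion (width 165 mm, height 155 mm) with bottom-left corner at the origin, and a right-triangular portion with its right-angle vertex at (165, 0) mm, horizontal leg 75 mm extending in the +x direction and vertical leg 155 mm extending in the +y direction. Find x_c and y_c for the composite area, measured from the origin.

x_c = 102.41 mm, y_c = 72.72 mm

Part | A | x̄ᵢ | ȳᵢ | A·x̄ᵢ | A·ȳᵢ
rectangular portion | 25575.00 | 82.50 | 77.50 | 2109937.50 | 1982062.50
triangular portion | 5812.50 | 190.00 | 51.67 | 1104375.00 | 300312.50
Σ | 31387.50 |  |  | 3214312.50 | 2282375.00
x_c = 3214312.50 / 31387.50 = 102.41 mm
y_c = 2282375.00 / 31387.50 = 72.72 mm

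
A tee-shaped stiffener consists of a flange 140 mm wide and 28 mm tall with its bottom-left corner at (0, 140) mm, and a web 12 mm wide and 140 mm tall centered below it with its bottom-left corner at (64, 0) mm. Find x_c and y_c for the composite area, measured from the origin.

x_c = 70.00 mm, y_c = 128.80 mm

Part | A | x̄ᵢ | ȳᵢ | A·x̄ᵢ | A·ȳᵢ
web | 1680.00 | 70.00 | 70.00 | 117600.00 | 117600.00
flange | 3920.00 | 70.00 | 154.00 | 274400.00 | 603680.00
Σ | 5600.00 |  |  | 392000.00 | 721280.00
x_c = 392000.00 / 5600.00 = 70.00 mm
y_c = 721280.00 / 5600.00 = 128.80 mm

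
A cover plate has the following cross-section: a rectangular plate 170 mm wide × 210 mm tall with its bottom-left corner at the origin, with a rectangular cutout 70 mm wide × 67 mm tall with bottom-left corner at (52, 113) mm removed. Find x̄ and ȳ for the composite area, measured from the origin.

x̄ = 84.70 mm, ȳ = 98.72 mm

plate: A = 170 × 210 = 35700.00, centroid at (85.00, 105.00).
hole: A = −(70 × 67) = -4690.00, centroid at (87.00, 146.50).
ΣA = 31010.00 mm², ΣAx̄ = 2626470.00 mm³, ΣAȳ = 3061415.00 mm³.
x̄ = 2626470.00/31010.00 = 84.70 mm; ȳ = 3061415.00/31010.00 = 98.72 mm.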